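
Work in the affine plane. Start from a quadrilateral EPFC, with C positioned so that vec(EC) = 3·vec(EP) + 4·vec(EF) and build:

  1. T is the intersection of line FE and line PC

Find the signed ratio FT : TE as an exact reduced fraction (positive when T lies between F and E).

FT:TE = -3/2

Work in coordinates with E = (0, 0), P = (1, 0), F = (0, 1), C = (3, 4).
1. T is the intersection of line FE and line PC ⇒ T = (0, -2)
T = F + t·(E−F) with t = 3, so FT:TE = t:(1−t) = 3:-2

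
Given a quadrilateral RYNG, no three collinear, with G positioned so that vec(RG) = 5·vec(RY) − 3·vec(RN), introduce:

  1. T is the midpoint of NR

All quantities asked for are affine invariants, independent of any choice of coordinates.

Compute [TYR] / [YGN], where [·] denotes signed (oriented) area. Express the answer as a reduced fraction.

[TYR]:[YGN] = -1/2

Work in coordinates with R = (0, 0), Y = (1, 0), N = (0, 1), G = (5, -3).
1. T is the midpoint of NR ⇒ T = (0, 1/2)
2·[TYR] = -1/2, 2·[YGN] = 1
[TYR]:[YGN] = -1/2:1 = -1/2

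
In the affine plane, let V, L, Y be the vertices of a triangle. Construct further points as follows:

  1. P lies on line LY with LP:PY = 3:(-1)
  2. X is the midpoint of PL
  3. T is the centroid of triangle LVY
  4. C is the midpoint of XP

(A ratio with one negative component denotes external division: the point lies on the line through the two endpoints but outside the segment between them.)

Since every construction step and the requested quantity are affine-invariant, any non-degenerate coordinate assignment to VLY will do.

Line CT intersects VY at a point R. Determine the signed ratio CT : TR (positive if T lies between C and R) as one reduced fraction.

Set V = (0, 0), L = (1, 0), Y = (0, 1); any affine frame gives the same invariant.
1. P lies on line LY with LP:PY = 3:(-1) ⇒ P = (-1/2, 3/2)
2. X is the midpoint of PL ⇒ X = (1/4, 3/4)
3. T is the centroid of triangle LVY ⇒ T = (1/3, 1/3)
4. C is the midpoint of XP ⇒ C = (-1/8, 9/8)
line CT meets VY at R = (0, 10/11)
T = C + t·(R−C) with t = 11/3, so CT:TR = 11/3:-8/3

CT:TR = -11/8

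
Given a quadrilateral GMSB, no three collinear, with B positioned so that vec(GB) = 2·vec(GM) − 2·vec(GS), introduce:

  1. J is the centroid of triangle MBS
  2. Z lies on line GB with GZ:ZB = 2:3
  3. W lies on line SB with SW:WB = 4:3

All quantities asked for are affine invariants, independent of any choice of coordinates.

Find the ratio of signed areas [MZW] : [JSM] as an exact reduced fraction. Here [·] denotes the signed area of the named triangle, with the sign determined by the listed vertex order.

Work in coordinates with G = (0, 0), M = (1, 0), S = (0, 1), B = (2, -2).
1. J is the centroid of triangle MBS ⇒ J = (1, -1/3)
2. Z lies on line GB with GZ:ZB = 2:3 ⇒ Z = (4/5, -4/5)
3. W lies on line SB with SW:WB = 4:3 ⇒ W = (8/7, -5/7)
2·[MZW] = 9/35, 2·[JSM] = -1/3
[MZW]:[JSM] = 9/35:-1/3 = -27/35

[MZW]:[JSM] = -27/35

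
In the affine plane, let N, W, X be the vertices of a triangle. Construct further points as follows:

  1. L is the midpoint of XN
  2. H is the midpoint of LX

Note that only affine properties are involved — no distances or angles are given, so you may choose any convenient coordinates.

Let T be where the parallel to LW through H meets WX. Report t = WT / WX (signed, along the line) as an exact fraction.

Assign N = (0, 0), W = (1, 0), X = (0, 1) — the answer is frame-independent, so this choice is without loss of generality.
1. L is the midpoint of XN ⇒ L = (0, 1/2)
2. H is the midpoint of LX ⇒ H = (0, 3/4)
through H parallel to LW: direction (1, -1/2); meets WX at T = (1/2, 1/2)
T = W + t·(X−W) with t = 1/2

t = 1/2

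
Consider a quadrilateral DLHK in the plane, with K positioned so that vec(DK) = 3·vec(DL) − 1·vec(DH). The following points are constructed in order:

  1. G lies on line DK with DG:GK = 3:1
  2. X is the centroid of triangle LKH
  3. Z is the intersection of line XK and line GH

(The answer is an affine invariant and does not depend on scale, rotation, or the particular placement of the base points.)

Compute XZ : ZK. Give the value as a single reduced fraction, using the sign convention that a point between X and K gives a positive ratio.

Work in coordinates with D = (0, 0), L = (1, 0), H = (0, 1), K = (3, -1).
1. G lies on line DK with DG:GK = 3:1 ⇒ G = (9/4, -3/4)
2. X is the centroid of triangle LKH ⇒ X = (4/3, 0)
3. Z is the intersection of line XK and line GH ⇒ Z = (9/8, 1/8)
Z = X + t·(K−X) with t = -1/8, so XZ:ZK = t:(1−t) = -1/8:9/8

XZ:ZK = -1/9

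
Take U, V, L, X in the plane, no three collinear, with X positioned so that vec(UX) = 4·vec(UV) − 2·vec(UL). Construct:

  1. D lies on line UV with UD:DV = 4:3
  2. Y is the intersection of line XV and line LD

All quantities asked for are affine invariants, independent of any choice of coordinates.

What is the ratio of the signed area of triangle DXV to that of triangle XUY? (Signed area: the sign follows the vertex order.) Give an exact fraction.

[DXV]:[XUY] = -39/112

Work in coordinates with U = (0, 0), V = (1, 0), L = (0, 1), X = (4, -2).
1. D lies on line UV with UD:DV = 4:3 ⇒ D = (4/7, 0)
2. Y is the intersection of line XV and line LD ⇒ Y = (4/13, 6/13)
2·[DXV] = 6/7, 2·[XUY] = -32/13
[DXV]:[XUY] = 6/7:-32/13 = -39/112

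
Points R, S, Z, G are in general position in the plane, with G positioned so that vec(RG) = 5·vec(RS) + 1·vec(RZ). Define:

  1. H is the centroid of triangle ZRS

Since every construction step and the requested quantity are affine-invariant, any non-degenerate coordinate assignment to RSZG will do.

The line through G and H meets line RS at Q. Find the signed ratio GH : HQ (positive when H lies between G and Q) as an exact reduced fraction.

Set R = (0, 0), S = (1, 0), Z = (0, 1), G = (5, 1); any affine frame gives the same invariant.
1. H is the centroid of triangle ZRS ⇒ H = (1/3, 1/3)
line GH meets RS at Q = (-2, 0)
H = G + t·(Q−G) with t = 2/3, so GH:HQ = 2/3:1/3

GH:HQ = 2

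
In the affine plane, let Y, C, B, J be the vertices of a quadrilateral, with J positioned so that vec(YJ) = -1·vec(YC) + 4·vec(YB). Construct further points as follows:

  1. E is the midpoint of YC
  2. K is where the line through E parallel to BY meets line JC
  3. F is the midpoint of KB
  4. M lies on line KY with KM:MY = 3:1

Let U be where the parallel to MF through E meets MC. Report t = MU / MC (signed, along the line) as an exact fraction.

Assign Y = (0, 0), C = (1, 0), B = (0, 1), J = (-1, 4) — the answer is frame-independent, so this choice is without loss of generality.
1. E is the midpoint of YC ⇒ E = (1/2, 0)
2. K is where the line through E parallel to BY meets line JC ⇒ K = (1/2, 1)
3. F is the midpoint of KB ⇒ F = (1/4, 1)
4. M lies on line KY with KM:MY = 3:1 ⇒ M = (1/8, 1/4)
through E parallel to MF: direction (1/8, 3/4); meets MC at U = (23/44, 3/22)
U = M + t·(C−M) with t = 5/11

t = 5/11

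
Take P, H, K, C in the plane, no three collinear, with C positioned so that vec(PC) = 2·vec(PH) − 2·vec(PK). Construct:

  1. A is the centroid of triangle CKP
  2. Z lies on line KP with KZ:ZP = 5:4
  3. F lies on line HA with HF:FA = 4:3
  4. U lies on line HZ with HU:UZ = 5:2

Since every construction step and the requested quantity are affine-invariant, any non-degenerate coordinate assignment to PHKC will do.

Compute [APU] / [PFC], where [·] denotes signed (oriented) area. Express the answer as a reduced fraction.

[APU]:[PFC] = 29/117

Work in coordinates with P = (0, 0), H = (1, 0), K = (0, 1), C = (2, -2).
1. A is the centroid of triangle CKP ⇒ A = (2/3, -1/3)
2. Z lies on line KP with KZ:ZP = 5:4 ⇒ Z = (0, 4/9)
3. F lies on line HA with HF:FA = 4:3 ⇒ F = (17/21, -4/21)
4. U lies on line HZ with HU:UZ = 5:2 ⇒ U = (2/7, 20/63)
2·[APU] = -58/189, 2·[PFC] = -26/21
[APU]:[PFC] = -58/189:-26/21 = 29/117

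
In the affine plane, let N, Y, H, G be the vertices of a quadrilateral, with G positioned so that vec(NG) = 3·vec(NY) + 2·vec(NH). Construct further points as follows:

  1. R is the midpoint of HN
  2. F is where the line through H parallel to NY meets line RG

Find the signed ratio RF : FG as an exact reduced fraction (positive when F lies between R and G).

Choose coordinates N = (0, 0), Y = (1, 0), H = (0, 1), G = (3, 2).
1. R is the midpoint of HN ⇒ R = (0, 1/2)
2. F is where the line through H parallel to NY meets line RG ⇒ F = (1, 1)
F = R + t·(G−R) with t = 1/3, so RF:FG = t:(1−t) = 1/3:2/3

RF:FG = 1/2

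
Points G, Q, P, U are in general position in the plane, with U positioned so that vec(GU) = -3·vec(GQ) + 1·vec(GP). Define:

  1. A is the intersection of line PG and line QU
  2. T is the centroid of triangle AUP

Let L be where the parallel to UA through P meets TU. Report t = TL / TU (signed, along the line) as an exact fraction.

t = -2

Work in coordinates with G = (0, 0), Q = (1, 0), P = (0, 1), U = (-3, 1).
1. A is the intersection of line PG and line QU ⇒ A = (0, 1/4)
2. T is the centroid of triangle AUP ⇒ T = (-1, 3/4)
through P parallel to UA: direction (3, -3/4); meets TU at L = (3, 1/4)
L = T + t·(U−T) with t = -2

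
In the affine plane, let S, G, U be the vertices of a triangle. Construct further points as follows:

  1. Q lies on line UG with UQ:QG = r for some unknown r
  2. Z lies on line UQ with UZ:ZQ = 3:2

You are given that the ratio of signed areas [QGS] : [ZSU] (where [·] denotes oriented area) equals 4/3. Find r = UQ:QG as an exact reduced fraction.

r = 5/4

Work in coordinates with S = (0, 0), G = (1, 0), U = (0, 1).
1. With UQ:QG = r, write λ = r/(r+1) so Q = U + λ·(G−U); Q is affine-linear in λ
2. Z lies on line UQ with UZ:ZQ = 3:2 ⇒ Z is an affine combination of earlier points and hence also affine-linear in λ
Every point depending on Q is an affine combination of Q and λ-independent points, so each such coordinate is linear in λ; the λ² term in each signed area is a multiple of (G−U)×(G−U) = 0, so 2·[QGS] and 2·[ZSU] are each linear in λ. Evaluating at λ=0 and λ=1:
  2·[QGS] = λ − 1,   2·[ZSU] = -3/5·λ
So [QGS]:[ZSU] = (λ − 1) / (-3/5·λ). Setting this equal to 4/3:
  λ − 1 = 4/3·(-3/5·λ)  ⇒  λ = 5/9
Then r = λ/(1−λ) = (5/9)/(4/9) = 5/4. Check: with r = 5/4, Q = (5/9, 4/9) and [QGS]:[ZSU] = 4/3 as required.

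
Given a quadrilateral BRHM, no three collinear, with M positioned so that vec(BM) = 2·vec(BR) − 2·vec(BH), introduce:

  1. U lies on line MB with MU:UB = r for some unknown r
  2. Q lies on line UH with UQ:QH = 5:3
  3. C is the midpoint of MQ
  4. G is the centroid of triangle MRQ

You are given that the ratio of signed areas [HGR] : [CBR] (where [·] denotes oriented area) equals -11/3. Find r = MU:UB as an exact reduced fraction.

r = -5/3

Work in coordinates with B = (0, 0), R = (1, 0), H = (0, 1), M = (2, -2).
1. With MU:UB = r, write λ = r/(r+1) so U = M + λ·(B−M); U is affine-linear in λ
2. Q lies on line UH with UQ:QH = 5:3 ⇒ Q is an affine combination of earlier points and hence also affine-linear in λ
3. C is the midpoint of MQ ⇒ C is an affine combination of earlier points and hence also affine-linear in λ
4. G is the centroid of triangle MRQ ⇒ G is an affine combination of earlier points and hence also affine-linear in λ
Every point depending on U is an affine combination of U and λ-independent points, so each such coordinate is linear in λ; the λ² term in each signed area is a multiple of (B−M)×(B−M) = 0, so 2·[HGR] and 2·[CBR] are each linear in λ. Evaluating at λ=0 and λ=1:
  2·[HGR] = 11/24,   2·[CBR] = 3/8·λ − 17/16
So [HGR]:[CBR] = (11/24) / (3/8·λ − 17/16). Setting this equal to -11/3:
  11/24 = -11/3·(3/8·λ − 17/16)  ⇒  λ = 5/2
Then r = λ/(1−λ) = (5/2)/(-3/2) = -5/3. Check: with r = -5/3, U = (-3, 3) and [HGR]:[CBR] = -11/3 as required.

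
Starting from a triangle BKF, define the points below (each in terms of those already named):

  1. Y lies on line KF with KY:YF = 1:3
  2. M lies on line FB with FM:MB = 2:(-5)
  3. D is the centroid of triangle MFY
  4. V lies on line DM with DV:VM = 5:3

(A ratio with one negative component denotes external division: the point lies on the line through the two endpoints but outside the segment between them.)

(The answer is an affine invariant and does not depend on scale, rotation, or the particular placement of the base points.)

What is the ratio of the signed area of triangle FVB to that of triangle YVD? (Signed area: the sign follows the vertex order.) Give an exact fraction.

Work in coordinates with B = (0, 0), K = (1, 0), F = (0, 1).
1. Y lies on line KF with KY:YF = 1:3 ⇒ Y = (3/4, 1/4)
2. M lies on line FB with FM:MB = 2:(-5) ⇒ M = (0, 5/3)
3. D is the centroid of triangle MFY ⇒ D = (1/4, 35/36)
4. V lies on line DM with DV:VM = 5:3 ⇒ V = (3/32, 45/32)
2·[FVB] = -3/32, 2·[YVD] = 5/48
[FVB]:[YVD] = -3/32:5/48 = -9/10

[FVB]:[YVD] = -9/10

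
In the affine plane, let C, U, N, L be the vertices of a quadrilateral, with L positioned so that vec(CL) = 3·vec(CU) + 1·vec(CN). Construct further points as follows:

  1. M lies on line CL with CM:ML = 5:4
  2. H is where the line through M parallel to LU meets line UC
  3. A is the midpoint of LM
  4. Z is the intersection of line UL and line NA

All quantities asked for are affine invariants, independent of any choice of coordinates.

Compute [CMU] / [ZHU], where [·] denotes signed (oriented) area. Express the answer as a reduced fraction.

Work in coordinates with C = (0, 0), U = (1, 0), N = (0, 1), L = (3, 1).
1. M lies on line CL with CM:ML = 5:4 ⇒ M = (5/3, 5/9)
2. H is where the line through M parallel to LU meets line UC ⇒ H = (5/9, 0)
3. A is the midpoint of LM ⇒ A = (7/3, 7/9)
4. Z is the intersection of line UL and line NA ⇒ Z = (63/25, 19/25)
2·[CMU] = -5/9, 2·[ZHU] = 76/225
[CMU]:[ZHU] = -5/9:76/225 = -125/76

[CMU]:[ZHU] = -125/76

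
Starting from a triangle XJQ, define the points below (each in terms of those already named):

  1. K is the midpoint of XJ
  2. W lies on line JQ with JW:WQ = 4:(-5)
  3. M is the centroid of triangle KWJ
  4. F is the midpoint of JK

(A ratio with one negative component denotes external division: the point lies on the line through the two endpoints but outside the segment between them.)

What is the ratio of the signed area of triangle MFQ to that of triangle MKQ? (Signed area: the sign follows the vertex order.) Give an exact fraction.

Set X = (0, 0), J = (1, 0), Q = (0, 1); any affine frame gives the same invariant.
1. K is the midpoint of XJ ⇒ K = (1/2, 0)
2. W lies on line JQ with JW:WQ = 4:(-5) ⇒ W = (5, -4)
3. M is the centroid of triangle KWJ ⇒ M = (13/6, -4/3)
4. F is the midpoint of JK ⇒ F = (3/4, 0)
2·[MFQ] = -5/12, 2·[MKQ] = -1
[MFQ]:[MKQ] = -5/12:-1 = 5/12

[MFQ]:[MKQ] = 5/12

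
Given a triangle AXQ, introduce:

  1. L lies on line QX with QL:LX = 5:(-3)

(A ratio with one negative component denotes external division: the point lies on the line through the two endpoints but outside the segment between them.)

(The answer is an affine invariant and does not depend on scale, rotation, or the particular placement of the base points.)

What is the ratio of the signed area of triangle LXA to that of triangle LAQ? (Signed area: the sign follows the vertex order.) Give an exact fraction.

Work in coordinates with A = (0, 0), X = (1, 0), Q = (0, 1).
1. L lies on line QX with QL:LX = 5:(-3) ⇒ L = (5/2, -3/2)
2·[LXA] = 3/2, 2·[LAQ] = -5/2
[LXA]:[LAQ] = 3/2:-5/2 = -3/5

[LXA]:[LAQ] = -3/5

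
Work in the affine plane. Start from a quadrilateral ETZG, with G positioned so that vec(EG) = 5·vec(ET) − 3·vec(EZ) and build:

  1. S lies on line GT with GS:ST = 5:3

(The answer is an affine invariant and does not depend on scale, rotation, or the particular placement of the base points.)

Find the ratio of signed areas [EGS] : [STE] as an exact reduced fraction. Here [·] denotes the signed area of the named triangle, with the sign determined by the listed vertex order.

[EGS]:[STE] = 5/3

Choose coordinates E = (0, 0), T = (1, 0), Z = (0, 1), G = (5, -3).
1. S lies on line GT with GS:ST = 5:3 ⇒ S = (5/2, -9/8)
2·[EGS] = 15/8, 2·[STE] = 9/8
[EGS]:[STE] = 15/8:9/8 = 5/3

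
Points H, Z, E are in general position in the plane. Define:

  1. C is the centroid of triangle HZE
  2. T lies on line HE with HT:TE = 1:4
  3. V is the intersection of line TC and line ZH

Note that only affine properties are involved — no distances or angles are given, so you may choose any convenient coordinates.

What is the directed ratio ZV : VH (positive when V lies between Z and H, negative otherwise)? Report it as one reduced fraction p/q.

ZV:VH = -3

Assign H = (0, 0), Z = (1, 0), E = (0, 1) — the answer is frame-independent, so this choice is without loss of generality.
1. C is the centroid of triangle HZE ⇒ C = (1/3, 1/3)
2. T lies on line HE with HT:TE = 1:4 ⇒ T = (0, 1/5)
3. V is the intersection of line TC and line ZH ⇒ V = (-1/2, 0)
V = Z + t·(H−Z) with t = 3/2, so ZV:VH = t:(1−t) = 3/2:-1/2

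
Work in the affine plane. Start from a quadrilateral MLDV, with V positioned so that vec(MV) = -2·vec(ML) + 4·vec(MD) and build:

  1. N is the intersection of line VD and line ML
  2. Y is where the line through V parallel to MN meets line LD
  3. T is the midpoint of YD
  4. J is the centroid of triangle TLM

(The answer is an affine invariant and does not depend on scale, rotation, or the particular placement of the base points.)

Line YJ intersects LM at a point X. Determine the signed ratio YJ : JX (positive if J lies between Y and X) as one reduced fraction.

YJ:JX = 19/5

Set M = (0, 0), L = (1, 0), D = (0, 1), V = (-2, 4); any affine frame gives the same invariant.
1. N is the intersection of line VD and line ML ⇒ N = (2/3, 0)
2. Y is where the line through V parallel to MN meets line LD ⇒ Y = (-3, 4)
3. T is the midpoint of YD ⇒ T = (-3/2, 5/2)
4. J is the centroid of triangle TLM ⇒ J = (-1/6, 5/6)
line YJ meets LM at X = (11/19, 0)
J = Y + t·(X−Y) with t = 19/24, so YJ:JX = 19/24:5/24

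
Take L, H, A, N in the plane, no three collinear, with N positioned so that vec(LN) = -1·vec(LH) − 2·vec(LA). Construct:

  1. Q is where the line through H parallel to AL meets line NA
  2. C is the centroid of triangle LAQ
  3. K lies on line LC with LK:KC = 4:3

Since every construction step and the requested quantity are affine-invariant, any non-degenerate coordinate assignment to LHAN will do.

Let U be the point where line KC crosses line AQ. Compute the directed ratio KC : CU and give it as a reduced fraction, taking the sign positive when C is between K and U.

KC:CU = 6/7

Work in coordinates with L = (0, 0), H = (1, 0), A = (0, 1), N = (-1, -2).
1. Q is where the line through H parallel to AL meets line NA ⇒ Q = (1, 4)
2. C is the centroid of triangle LAQ ⇒ C = (1/3, 5/3)
3. K lies on line LC with LK:KC = 4:3 ⇒ K = (4/21, 20/21)
line KC meets AQ at U = (1/2, 5/2)
C = K + t·(U−K) with t = 6/13, so KC:CU = 6/13:7/13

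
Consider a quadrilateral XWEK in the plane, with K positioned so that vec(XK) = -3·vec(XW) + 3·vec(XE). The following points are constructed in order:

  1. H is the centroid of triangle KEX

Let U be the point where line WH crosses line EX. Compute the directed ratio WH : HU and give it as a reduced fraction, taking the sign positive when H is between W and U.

Assign X = (0, 0), W = (1, 0), E = (0, 1), K = (-3, 3) — the answer is frame-independent, so this choice is without loss of generality.
1. H is the centroid of triangle KEX ⇒ H = (-1, 4/3)
line WH meets EX at U = (0, 2/3)
H = W + t·(U−W) with t = 2, so WH:HU = 2:-1

WH:HU = -2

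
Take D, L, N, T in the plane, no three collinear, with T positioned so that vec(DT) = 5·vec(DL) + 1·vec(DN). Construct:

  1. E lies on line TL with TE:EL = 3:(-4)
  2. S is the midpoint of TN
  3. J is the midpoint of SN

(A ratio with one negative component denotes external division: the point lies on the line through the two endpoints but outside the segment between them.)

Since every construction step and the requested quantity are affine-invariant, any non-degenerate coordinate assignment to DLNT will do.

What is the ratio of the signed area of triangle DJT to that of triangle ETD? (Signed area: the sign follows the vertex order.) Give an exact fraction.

Set D = (0, 0), L = (1, 0), N = (0, 1), T = (5, 1); any affine frame gives the same invariant.
1. E lies on line TL with TE:EL = 3:(-4) ⇒ E = (17, 4)
2. S is the midpoint of TN ⇒ S = (5/2, 1)
3. J is the midpoint of SN ⇒ J = (5/4, 1)
2·[DJT] = -15/4, 2·[ETD] = -3
[DJT]:[ETD] = -15/4:-3 = 5/4

[DJT]:[ETD] = 5/4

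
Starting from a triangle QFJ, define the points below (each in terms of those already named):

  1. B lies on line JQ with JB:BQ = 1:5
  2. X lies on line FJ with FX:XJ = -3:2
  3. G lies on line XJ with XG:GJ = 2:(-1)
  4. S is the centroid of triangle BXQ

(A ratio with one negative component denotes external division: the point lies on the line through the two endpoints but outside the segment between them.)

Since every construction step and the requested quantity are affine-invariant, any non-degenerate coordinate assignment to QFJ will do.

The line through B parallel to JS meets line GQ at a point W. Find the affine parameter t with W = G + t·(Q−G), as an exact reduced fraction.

t = 6

Choose coordinates Q = (0, 0), F = (1, 0), J = (0, 1).
1. B lies on line JQ with JB:BQ = 1:5 ⇒ B = (0, 5/6)
2. X lies on line FJ with FX:XJ = -3:2 ⇒ X = (-2, 3)
3. G lies on line XJ with XG:GJ = 2:(-1) ⇒ G = (2, -1)
4. S is the centroid of triangle BXQ ⇒ S = (-2/3, 23/18)
through B parallel to JS: direction (-2/3, 5/18); meets GQ at W = (-10, 5)
W = G + t·(Q−G) with t = 6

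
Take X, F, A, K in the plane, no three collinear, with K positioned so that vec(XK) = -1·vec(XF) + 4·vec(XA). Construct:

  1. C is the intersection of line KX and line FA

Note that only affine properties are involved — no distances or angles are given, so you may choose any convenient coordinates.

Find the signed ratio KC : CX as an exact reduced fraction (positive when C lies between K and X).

KC:CX = 2

Choose coordinates X = (0, 0), F = (1, 0), A = (0, 1), K = (-1, 4).
1. C is the intersection of line KX and line FA ⇒ C = (-1/3, 4/3)
C = K + t·(X−K) with t = 2/3, so KC:CX = t:(1−t) = 2/3:1/3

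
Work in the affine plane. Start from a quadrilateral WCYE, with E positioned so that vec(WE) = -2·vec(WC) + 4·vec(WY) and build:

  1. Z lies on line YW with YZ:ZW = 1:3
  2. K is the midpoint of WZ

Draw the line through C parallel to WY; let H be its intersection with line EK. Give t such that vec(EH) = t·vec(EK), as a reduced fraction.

Work in coordinates with W = (0, 0), C = (1, 0), Y = (0, 1), E = (-2, 4).
1. Z lies on line YW with YZ:ZW = 1:3 ⇒ Z = (0, 3/4)
2. K is the midpoint of WZ ⇒ K = (0, 3/8)
through C parallel to WY: direction (0, 1); meets EK at H = (1, -23/16)
H = E + t·(K−E) with t = 3/2

t = 3/2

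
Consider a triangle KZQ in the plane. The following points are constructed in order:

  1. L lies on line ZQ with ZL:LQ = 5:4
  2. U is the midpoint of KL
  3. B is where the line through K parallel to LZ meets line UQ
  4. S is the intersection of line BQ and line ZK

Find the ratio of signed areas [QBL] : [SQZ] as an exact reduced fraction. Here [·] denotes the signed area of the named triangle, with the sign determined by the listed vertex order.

Work in coordinates with K = (0, 0), Z = (1, 0), Q = (0, 1).
1. L lies on line ZQ with ZL:LQ = 5:4 ⇒ L = (4/9, 5/9)
2. U is the midpoint of KL ⇒ U = (2/9, 5/18)
3. B is where the line through K parallel to LZ meets line UQ ⇒ B = (4/9, -4/9)
4. S is the intersection of line BQ and line ZK ⇒ S = (4/13, 0)
2·[QBL] = 4/9, 2·[SQZ] = -9/13
[QBL]:[SQZ] = 4/9:-9/13 = -52/81

[QBL]:[SQZ] = -52/81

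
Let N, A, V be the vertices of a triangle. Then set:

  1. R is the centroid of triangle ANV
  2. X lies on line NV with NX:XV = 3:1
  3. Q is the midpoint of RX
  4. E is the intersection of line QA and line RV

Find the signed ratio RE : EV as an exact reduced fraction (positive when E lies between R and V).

Set N = (0, 0), A = (1, 0), V = (0, 1); any affine frame gives the same invariant.
1. R is the centroid of triangle ANV ⇒ R = (1/3, 1/3)
2. X lies on line NV with NX:XV = 3:1 ⇒ X = (0, 3/4)
3. Q is the midpoint of RX ⇒ Q = (1/6, 13/24)
4. E is the intersection of line QA and line RV ⇒ E = (7/27, 13/27)
E = R + t·(V−R) with t = 2/9, so RE:EV = t:(1−t) = 2/9:7/9

RE:EV = 2/7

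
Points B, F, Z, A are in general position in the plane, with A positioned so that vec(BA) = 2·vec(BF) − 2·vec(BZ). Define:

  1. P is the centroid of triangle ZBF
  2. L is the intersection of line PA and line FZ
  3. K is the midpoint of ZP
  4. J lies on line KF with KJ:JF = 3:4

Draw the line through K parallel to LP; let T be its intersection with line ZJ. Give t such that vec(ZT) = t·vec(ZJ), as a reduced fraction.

t = -7/8

Choose coordinates B = (0, 0), F = (1, 0), Z = (0, 1), A = (2, -2).
1. P is the centroid of triangle ZBF ⇒ P = (1/3, 1/3)
2. L is the intersection of line PA and line FZ ⇒ L = (-1/2, 3/2)
3. K is the midpoint of ZP ⇒ K = (1/6, 2/3)
4. J lies on line KF with KJ:JF = 3:4 ⇒ J = (11/21, 8/21)
through K parallel to LP: direction (5/6, -7/6); meets ZJ at T = (-11/24, 37/24)
T = Z + t·(J−Z) with t = -7/8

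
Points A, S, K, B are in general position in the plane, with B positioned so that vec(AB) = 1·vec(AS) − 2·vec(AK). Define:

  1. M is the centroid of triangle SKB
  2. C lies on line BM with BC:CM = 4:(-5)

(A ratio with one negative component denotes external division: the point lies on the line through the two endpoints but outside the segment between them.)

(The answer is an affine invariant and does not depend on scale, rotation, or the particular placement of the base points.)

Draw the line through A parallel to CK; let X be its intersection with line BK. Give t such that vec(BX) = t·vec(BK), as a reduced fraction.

Work in coordinates with A = (0, 0), S = (1, 0), K = (0, 1), B = (1, -2).
1. M is the centroid of triangle SKB ⇒ M = (2/3, -1/3)
2. C lies on line BM with BC:CM = 4:(-5) ⇒ C = (7/3, -26/3)
through A parallel to CK: direction (-7/3, 29/3); meets BK at X = (-7/8, 29/8)
X = B + t·(K−B) with t = 15/8

t = 15/8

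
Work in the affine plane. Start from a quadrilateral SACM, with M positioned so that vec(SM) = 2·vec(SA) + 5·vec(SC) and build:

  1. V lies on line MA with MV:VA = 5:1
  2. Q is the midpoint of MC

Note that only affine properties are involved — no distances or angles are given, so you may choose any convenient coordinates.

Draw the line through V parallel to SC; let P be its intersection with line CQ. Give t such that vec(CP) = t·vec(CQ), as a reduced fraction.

t = 7/6

Choose coordinates S = (0, 0), A = (1, 0), C = (0, 1), M = (2, 5).
1. V lies on line MA with MV:VA = 5:1 ⇒ V = (7/6, 5/6)
2. Q is the midpoint of MC ⇒ Q = (1, 3)
through V parallel to SC: direction (0, 1); meets CQ at P = (7/6, 10/3)
P = C + t·(Q−C) with t = 7/6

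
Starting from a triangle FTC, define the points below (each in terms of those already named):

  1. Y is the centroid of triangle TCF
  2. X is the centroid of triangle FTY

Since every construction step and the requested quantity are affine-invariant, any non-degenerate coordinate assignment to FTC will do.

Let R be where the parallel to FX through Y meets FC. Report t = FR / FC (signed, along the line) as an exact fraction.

t = 1/4

Set F = (0, 0), T = (1, 0), C = (0, 1); any affine frame gives the same invariant.
1. Y is the centroid of triangle TCF ⇒ Y = (1/3, 1/3)
2. X is the centroid of triangle FTY ⇒ X = (4/9, 1/9)
through Y parallel to FX: direction (4/9, 1/9); meets FC at R = (0, 1/4)
R = F + t·(C−F) with t = 1/4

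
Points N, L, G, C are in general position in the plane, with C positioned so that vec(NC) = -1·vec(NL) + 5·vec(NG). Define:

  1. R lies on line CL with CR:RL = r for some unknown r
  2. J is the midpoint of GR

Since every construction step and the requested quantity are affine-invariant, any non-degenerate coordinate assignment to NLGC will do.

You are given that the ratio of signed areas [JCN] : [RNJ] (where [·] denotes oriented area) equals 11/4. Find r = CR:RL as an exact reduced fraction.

r = 1/5

Set N = (0, 0), L = (1, 0), G = (0, 1), C = (-1, 5); any affine frame gives the same invariant.
1. With CR:RL = r, write λ = r/(r+1) so R = C + λ·(L−C); R is affine-linear in λ
2. J is the midpoint of GR ⇒ J is an affine combination of earlier points and hence also affine-linear in λ
Every point depending on R is an affine combination of R and λ-independent points, so each such coordinate is linear in λ; the λ² term in each signed area is a multiple of (L−C)×(L−C) = 0, so 2·[JCN] and 2·[RNJ] are each linear in λ. Evaluating at λ=0 and λ=1:
  2·[JCN] = 5/2·λ + 1/2,   2·[RNJ] = −λ + 1/2
So [JCN]:[RNJ] = (5/2·λ + 1/2) / (−λ + 1/2). Setting this equal to 11/4:
  5/2·λ + 1/2 = 11/4·(−λ + 1/2)  ⇒  λ = 1/6
Then r = λ/(1−λ) = (1/6)/(5/6) = 1/5. Check: with r = 1/5, R = (-2/3, 25/6) and [JCN]:[RNJ] = 11/4 as required.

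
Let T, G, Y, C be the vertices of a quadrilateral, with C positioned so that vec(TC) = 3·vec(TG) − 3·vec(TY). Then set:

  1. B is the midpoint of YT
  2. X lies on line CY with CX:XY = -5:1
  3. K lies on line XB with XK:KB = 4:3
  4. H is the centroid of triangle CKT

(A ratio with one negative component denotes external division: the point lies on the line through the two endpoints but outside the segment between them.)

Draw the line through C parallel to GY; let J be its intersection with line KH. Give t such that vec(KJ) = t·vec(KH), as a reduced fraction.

t = 3/2

Assign T = (0, 0), G = (1, 0), Y = (0, 1), C = (3, -3) — the answer is frame-independent, so this choice is without loss of generality.
1. B is the midpoint of YT ⇒ B = (0, 1/2)
2. X lies on line CY with CX:XY = -5:1 ⇒ X = (-3/4, 2)
3. K lies on line XB with XK:KB = 4:3 ⇒ K = (-9/28, 8/7)
4. H is the centroid of triangle CKT ⇒ H = (25/28, -13/21)
through C parallel to GY: direction (-1, 1); meets KH at J = (3/2, -3/2)
J = K + t·(H−K) with t = 3/2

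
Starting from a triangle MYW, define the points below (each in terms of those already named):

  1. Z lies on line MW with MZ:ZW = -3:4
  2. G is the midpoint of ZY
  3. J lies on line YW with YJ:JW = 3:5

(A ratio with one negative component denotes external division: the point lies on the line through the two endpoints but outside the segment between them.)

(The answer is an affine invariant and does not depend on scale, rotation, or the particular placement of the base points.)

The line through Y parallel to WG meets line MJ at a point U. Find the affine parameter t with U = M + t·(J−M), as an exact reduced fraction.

Assign M = (0, 0), Y = (1, 0), W = (0, 1) — the answer is frame-independent, so this choice is without loss of generality.
1. Z lies on line MW with MZ:ZW = -3:4 ⇒ Z = (0, -3)
2. G is the midpoint of ZY ⇒ G = (1/2, -3/2)
3. J lies on line YW with YJ:JW = 3:5 ⇒ J = (5/8, 3/8)
through Y parallel to WG: direction (1/2, -5/2); meets MJ at U = (25/28, 15/28)
U = M + t·(J−M) with t = 10/7

t = 10/7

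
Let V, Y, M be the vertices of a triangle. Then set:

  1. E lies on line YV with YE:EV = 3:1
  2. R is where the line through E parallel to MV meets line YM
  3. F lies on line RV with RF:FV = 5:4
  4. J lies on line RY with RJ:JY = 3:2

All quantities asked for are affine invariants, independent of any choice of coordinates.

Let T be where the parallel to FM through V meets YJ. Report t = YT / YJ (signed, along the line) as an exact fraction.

Choose coordinates V = (0, 0), Y = (1, 0), M = (0, 1).
1. E lies on line YV with YE:EV = 3:1 ⇒ E = (1/4, 0)
2. R is where the line through E parallel to MV meets line YM ⇒ R = (1/4, 3/4)
3. F lies on line RV with RF:FV = 5:4 ⇒ F = (1/9, 1/3)
4. J lies on line RY with RJ:JY = 3:2 ⇒ J = (7/10, 3/10)
through V parallel to FM: direction (-1/9, 2/3); meets YJ at T = (-1/5, 6/5)
T = Y + t·(J−Y) with t = 4

t = 4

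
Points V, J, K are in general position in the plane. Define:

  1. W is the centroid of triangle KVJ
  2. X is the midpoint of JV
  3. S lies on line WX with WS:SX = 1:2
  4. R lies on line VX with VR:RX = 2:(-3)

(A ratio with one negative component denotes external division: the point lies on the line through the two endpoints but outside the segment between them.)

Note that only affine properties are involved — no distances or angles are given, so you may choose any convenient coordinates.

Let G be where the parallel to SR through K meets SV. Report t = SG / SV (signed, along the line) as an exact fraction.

Assign V = (0, 0), J = (1, 0), K = (0, 1) — the answer is frame-independent, so this choice is without loss of generality.
1. W is the centroid of triangle KVJ ⇒ W = (1/3, 1/3)
2. X is the midpoint of JV ⇒ X = (1/2, 0)
3. S lies on line WX with WS:SX = 1:2 ⇒ S = (7/18, 2/9)
4. R lies on line VX with VR:RX = 2:(-3) ⇒ R = (-1, 0)
through K parallel to SR: direction (-25/18, -2/9); meets SV at G = (175/72, 25/18)
G = S + t·(V−S) with t = -21/4

t = -21/4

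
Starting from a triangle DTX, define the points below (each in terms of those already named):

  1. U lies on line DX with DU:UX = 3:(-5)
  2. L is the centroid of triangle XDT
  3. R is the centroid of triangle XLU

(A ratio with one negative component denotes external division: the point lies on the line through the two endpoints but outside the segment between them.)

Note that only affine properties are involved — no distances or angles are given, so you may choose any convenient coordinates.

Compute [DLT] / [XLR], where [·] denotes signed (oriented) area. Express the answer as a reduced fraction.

Choose coordinates D = (0, 0), T = (1, 0), X = (0, 1).
1. U lies on line DX with DU:UX = 3:(-5) ⇒ U = (0, -3/2)
2. L is the centroid of triangle XDT ⇒ L = (1/3, 1/3)
3. R is the centroid of triangle XLU ⇒ R = (1/9, -1/18)
2·[DLT] = -1/3, 2·[XLR] = -5/18
[DLT]:[XLR] = -1/3:-5/18 = 6/5

[DLT]:[XLR] = 6/5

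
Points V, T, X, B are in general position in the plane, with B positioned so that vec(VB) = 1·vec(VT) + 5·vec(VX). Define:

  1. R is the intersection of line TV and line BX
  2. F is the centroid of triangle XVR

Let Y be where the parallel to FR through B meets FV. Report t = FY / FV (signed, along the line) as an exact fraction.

t = -5

Set V = (0, 0), T = (1, 0), X = (0, 1), B = (1, 5); any affine frame gives the same invariant.
1. R is the intersection of line TV and line BX ⇒ R = (-1/4, 0)
2. F is the centroid of triangle XVR ⇒ F = (-1/12, 1/3)
through B parallel to FR: direction (-1/6, -1/3); meets FV at Y = (-1/2, 2)
Y = F + t·(V−F) with t = -5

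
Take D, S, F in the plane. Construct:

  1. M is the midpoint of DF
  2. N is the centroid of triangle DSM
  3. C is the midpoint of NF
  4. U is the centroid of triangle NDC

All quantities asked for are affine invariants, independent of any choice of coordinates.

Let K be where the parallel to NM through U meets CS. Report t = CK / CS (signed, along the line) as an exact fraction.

t = -4/3

Set D = (0, 0), S = (1, 0), F = (0, 1); any affine frame gives the same invariant.
1. M is the midpoint of DF ⇒ M = (0, 1/2)
2. N is the centroid of triangle DSM ⇒ N = (1/3, 1/6)
3. C is the midpoint of NF ⇒ C = (1/6, 7/12)
4. U is the centroid of triangle NDC ⇒ U = (1/6, 1/4)
through U parallel to NM: direction (-1/3, 1/3); meets CS at K = (-17/18, 49/36)
K = C + t·(S−C) with t = -4/3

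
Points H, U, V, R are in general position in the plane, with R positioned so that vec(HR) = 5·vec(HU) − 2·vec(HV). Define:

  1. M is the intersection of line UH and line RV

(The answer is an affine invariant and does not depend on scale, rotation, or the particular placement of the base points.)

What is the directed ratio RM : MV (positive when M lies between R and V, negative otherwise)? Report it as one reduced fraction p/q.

Set H = (0, 0), U = (1, 0), V = (0, 1), R = (5, -2); any affine frame gives the same invariant.
1. M is the intersection of line UH and line RV ⇒ M = (5/3, 0)
M = R + t·(V−R) with t = 2/3, so RM:MV = t:(1−t) = 2/3:1/3

RM:MV = 2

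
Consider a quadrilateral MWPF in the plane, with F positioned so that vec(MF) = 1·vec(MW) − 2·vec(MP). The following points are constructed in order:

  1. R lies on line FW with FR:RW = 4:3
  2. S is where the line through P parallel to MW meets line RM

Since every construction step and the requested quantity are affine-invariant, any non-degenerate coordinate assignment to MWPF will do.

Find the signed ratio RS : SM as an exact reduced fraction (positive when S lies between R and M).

Work in coordinates with M = (0, 0), W = (1, 0), P = (0, 1), F = (1, -2).
1. R lies on line FW with FR:RW = 4:3 ⇒ R = (1, -6/7)
2. S is where the line through P parallel to MW meets line RM ⇒ S = (-7/6, 1)
S = R + t·(M−R) with t = 13/6, so RS:SM = t:(1−t) = 13/6:-7/6

RS:SM = -13/7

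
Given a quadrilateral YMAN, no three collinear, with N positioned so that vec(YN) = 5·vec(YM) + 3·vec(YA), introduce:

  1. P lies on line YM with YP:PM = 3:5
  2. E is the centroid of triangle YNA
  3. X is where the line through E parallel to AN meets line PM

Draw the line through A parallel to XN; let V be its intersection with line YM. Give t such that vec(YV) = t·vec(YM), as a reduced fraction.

t = -20/9

Work in coordinates with Y = (0, 0), M = (1, 0), A = (0, 1), N = (5, 3).
1. P lies on line YM with YP:PM = 3:5 ⇒ P = (3/8, 0)
2. E is the centroid of triangle YNA ⇒ E = (5/3, 4/3)
3. X is where the line through E parallel to AN meets line PM ⇒ X = (-5/3, 0)
through A parallel to XN: direction (20/3, 3); meets YM at V = (-20/9, 0)
V = Y + t·(M−Y) with t = -20/9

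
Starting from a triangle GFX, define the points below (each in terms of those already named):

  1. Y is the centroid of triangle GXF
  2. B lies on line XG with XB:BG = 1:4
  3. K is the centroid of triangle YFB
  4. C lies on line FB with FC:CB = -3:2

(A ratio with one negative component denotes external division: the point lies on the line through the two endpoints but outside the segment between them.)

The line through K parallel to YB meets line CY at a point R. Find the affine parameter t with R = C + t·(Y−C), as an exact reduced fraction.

t = 7/6

Assign G = (0, 0), F = (1, 0), X = (0, 1) — the answer is frame-independent, so this choice is without loss of generality.
1. Y is the centroid of triangle GXF ⇒ Y = (1/3, 1/3)
2. B lies on line XG with XB:BG = 1:4 ⇒ B = (0, 4/5)
3. K is the centroid of triangle YFB ⇒ K = (4/9, 17/45)
4. C lies on line FB with FC:CB = -3:2 ⇒ C = (-2, 12/5)
through K parallel to YB: direction (-1/3, 7/15); meets CY at R = (13/18, -1/90)
R = C + t·(Y−C) with t = 7/6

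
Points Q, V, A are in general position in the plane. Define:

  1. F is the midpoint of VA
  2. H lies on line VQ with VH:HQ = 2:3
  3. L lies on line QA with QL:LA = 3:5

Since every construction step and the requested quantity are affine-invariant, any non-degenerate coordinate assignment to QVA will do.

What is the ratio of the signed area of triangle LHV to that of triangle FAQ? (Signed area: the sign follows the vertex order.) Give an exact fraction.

Work in coordinates with Q = (0, 0), V = (1, 0), A = (0, 1).
1. F is the midpoint of VA ⇒ F = (1/2, 1/2)
2. H lies on line VQ with VH:HQ = 2:3 ⇒ H = (3/5, 0)
3. L lies on line QA with QL:LA = 3:5 ⇒ L = (0, 3/8)
2·[LHV] = 3/20, 2·[FAQ] = 1/2
[LHV]:[FAQ] = 3/20:1/2 = 3/10

[LHV]:[FAQ] = 3/10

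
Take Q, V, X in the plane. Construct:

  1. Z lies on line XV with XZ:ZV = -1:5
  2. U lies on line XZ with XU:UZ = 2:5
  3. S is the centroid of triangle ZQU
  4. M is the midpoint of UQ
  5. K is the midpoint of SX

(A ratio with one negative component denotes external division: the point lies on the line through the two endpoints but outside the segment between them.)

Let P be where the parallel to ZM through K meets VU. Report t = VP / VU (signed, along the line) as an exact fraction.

Assign Q = (0, 0), V = (1, 0), X = (0, 1) — the answer is frame-independent, so this choice is without loss of generality.
1. Z lies on line XV with XZ:ZV = -1:5 ⇒ Z = (-1/4, 5/4)
2. U lies on line XZ with XU:UZ = 2:5 ⇒ U = (-1/14, 15/14)
3. S is the centroid of triangle ZQU ⇒ S = (-3/28, 65/84)
4. M is the midpoint of UQ ⇒ M = (-1/28, 15/28)
5. K is the midpoint of SX ⇒ K = (-3/56, 149/168)
through K parallel to ZM: direction (3/14, -5/7); meets VU at P = (-1/8, 9/8)
P = V + t·(U−V) with t = 21/20

t = 21/20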